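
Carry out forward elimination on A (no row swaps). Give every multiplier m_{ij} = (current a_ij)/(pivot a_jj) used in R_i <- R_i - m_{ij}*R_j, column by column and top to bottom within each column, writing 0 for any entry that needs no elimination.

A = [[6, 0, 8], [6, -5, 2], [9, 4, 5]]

Forward elimination:
R2 <- R2 - (1)*R1:  [  0  -5  -6 ]
R3 <- R3 - (3/2)*R1:  [  0   4  -7 ]
R3 <- R3 - (-4/5)*R2:  [     0      0  -59/5 ]
Multipliers (in order of application): m_{21} = 1, m_{31} = 3/2, m_{32} = -4/5

multipliers: 1, 3/2, -4/5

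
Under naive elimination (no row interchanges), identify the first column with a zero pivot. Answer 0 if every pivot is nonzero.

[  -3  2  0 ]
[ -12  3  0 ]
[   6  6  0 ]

Naive forward elimination:
R2 <- R2 - (4)*R1:  [  0  -5   0 ]
R3 <- R3 - (-2)*R1:  [  0  10   0 ]
R3 <- R3 - (-2)*R2:  [ 0  0  0 ]
Matrix at this point:
[ -3   2  0 ]
[  0  -5  0 ]
[  0   0  0 ]
Pivot entry (3,3) in the last row is zero and there are no rows below to swap with -> zero pivot in column 3 (A is singular).

first zero-pivot column = 3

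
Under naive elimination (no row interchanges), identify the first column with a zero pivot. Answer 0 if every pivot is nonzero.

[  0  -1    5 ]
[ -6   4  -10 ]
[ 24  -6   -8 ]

first zero-pivot column = 1

Naive forward elimination:
Pivot entry (1,1) is zero but row 2 has -6 in column 1 -> naive elimination stops; a row interchange (e.g. R1 <-> R2) would be required here.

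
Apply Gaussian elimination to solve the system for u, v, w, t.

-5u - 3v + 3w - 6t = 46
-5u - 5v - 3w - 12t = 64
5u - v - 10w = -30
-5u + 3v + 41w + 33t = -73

(-2, 0, 2, -5)

Forward elimination on [A|b]:
R2 <- R2 - (1)*R1:  [  0  -2  -6  -6  18 ]
R3 <- R3 - (-1)*R1:  [  0  -4  -7  -6  16 ]
R4 <- R4 - (1)*R1:  [    0     6    38    39  -119 ]
R3 <- R3 - (2)*R2:  [   0    0    5    6  -20 ]
R4 <- R4 - (-3)*R2:  [   0    0   20   21  -65 ]
R4 <- R4 - (4)*R3:  [  0   0   0  -3  15 ]
Row echelon form:
[ -5  -3   3  -6  |   46 ]
[  0  -2  -6  -6  |   18 ]
[  0   0   5   6  |  -20 ]
[  0   0   0  -3  |   15 ]
Back-substitution:
t = (15) / -3 = -5
w = (-20 - (6)*(-5)) / 5 = 2
v = (18 - (-6)*(2) - (-6)*(-5)) / -2 = 0
u = (46 - (-3)*(0) - (3)*(2) - (-6)*(-5)) / -5 = -2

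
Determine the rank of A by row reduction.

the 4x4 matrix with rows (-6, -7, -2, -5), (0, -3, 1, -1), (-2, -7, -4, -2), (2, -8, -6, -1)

rank(A) = 4

Row reduction:
R3 <- R3 - (1/3)*R1:  [     0  -14/3  -10/3   -1/3 ]
R4 <- R4 - (-1/3)*R1:  [     0  -31/3  -20/3   -8/3 ]
R3 <- R3 - (14/9)*R2:  [     0      0  -44/9   11/9 ]
R4 <- R4 - (31/9)*R2:  [     0      0  -91/9    7/9 ]
R4 <- R4 - (91/44)*R3:  [    0     0     0  -7/4 ]
Row echelon form:
[ -6  -7     -2    -5 ]
[  0  -3      1    -1 ]
[  0   0  -44/9  11/9 ]
[  0   0      0  -7/4 ]
Nonzero rows / pivot columns: 4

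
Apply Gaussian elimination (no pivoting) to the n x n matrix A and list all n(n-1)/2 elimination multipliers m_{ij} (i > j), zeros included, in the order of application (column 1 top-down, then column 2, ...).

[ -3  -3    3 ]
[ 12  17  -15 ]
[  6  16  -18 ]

multipliers: -4, -2, 2

Forward elimination:
R2 <- R2 - (-4)*R1:  [  0   5  -3 ]
R3 <- R3 - (-2)*R1:  [   0   10  -12 ]
R3 <- R3 - (2)*R2:  [  0   0  -6 ]
Multipliers (in order of application): m_{21} = -4, m_{31} = -2, m_{32} = 2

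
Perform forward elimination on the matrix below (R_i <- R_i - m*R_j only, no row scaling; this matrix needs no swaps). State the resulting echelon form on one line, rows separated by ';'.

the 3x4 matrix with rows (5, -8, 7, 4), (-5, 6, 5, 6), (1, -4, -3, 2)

Forward elimination:
R2 <- R2 - (-1)*R1:  [  0  -2  12  10 ]
R3 <- R3 - (1/5)*R1:  [     0  -12/5  -22/5    6/5 ]
R3 <- R3 - (6/5)*R2:  [     0      0  -94/5  -54/5 ]
Row echelon form:
[ 5  -8      7      4 ]
[ 0  -2     12     10 ]
[ 0   0  -94/5  -54/5 ]

REF = [5 -8 7 4; 0 -2 12 10; 0 0 -94/5 -54/5]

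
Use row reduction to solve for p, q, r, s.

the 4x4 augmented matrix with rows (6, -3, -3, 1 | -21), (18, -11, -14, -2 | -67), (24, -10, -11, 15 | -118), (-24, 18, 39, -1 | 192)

Forward elimination on [A|b]:
R2 <- R2 - (3)*R1:  [  0  -2  -5  -5  -4 ]
R3 <- R3 - (4)*R1:  [   0    2    1   11  -34 ]
R4 <- R4 - (-4)*R1:  [   0    6   27    3  108 ]
R3 <- R3 - (-1)*R2:  [   0    0   -4    6  -38 ]
R4 <- R4 - (-3)*R2:  [   0    0   12  -12   96 ]
R4 <- R4 - (-3)*R3:  [   0    0    0    6  -18 ]
Row echelon form:
[ 6  -3  -3   1  |  -21 ]
[ 0  -2  -5  -5  |   -4 ]
[ 0   0  -4   6  |  -38 ]
[ 0   0   0   6  |  -18 ]
Back-substitution:
s = (-18) / 6 = -3
r = (-38 - (6)*(-3)) / -4 = 5
q = (-4 - (-5)*(5) - (-5)*(-3)) / -2 = -3
p = (-21 - (-3)*(-3) - (-3)*(5) - (1)*(-3)) / 6 = -2

(-2, -3, 5, -3)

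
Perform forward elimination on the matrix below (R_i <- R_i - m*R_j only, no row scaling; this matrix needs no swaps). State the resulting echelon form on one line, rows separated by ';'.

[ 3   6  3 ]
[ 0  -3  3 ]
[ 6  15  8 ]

Forward elimination:
R3 <- R3 - (2)*R1:  [ 0  3  2 ]
R3 <- R3 - (-1)*R2:  [ 0  0  5 ]
Row echelon form:
[ 3   6  3 ]
[ 0  -3  3 ]
[ 0   0  5 ]

REF = [3 6 3; 0 -3 3; 0 0 5]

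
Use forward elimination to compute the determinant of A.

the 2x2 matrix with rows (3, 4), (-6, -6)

Forward elimination:
R2 <- R2 - (-2)*R1:  [ 0  2 ]
Upper-triangular form:
[ 3  4 ]
[ 0  2 ]
det(A) = (-1)^0 * (3) * (2) = 6  (0 row swaps -> sign +1)

det(A) = 6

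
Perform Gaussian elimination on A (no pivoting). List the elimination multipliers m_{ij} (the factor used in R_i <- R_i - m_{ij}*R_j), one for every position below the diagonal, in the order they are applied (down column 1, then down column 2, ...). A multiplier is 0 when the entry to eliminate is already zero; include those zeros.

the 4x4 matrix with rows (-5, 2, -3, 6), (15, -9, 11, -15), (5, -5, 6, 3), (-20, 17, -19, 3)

multipliers: -3, -1, 4, 1, -3, -1

Forward elimination:
R2 <- R2 - (-3)*R1:  [  0  -3   2   3 ]
R3 <- R3 - (-1)*R1:  [  0  -3   3   9 ]
R4 <- R4 - (4)*R1:  [   0    9   -7  -21 ]
R3 <- R3 - (1)*R2:  [ 0  0  1  6 ]
R4 <- R4 - (-3)*R2:  [   0    0   -1  -12 ]
R4 <- R4 - (-1)*R3:  [  0   0   0  -6 ]
Multipliers (in order of application): m_{21} = -3, m_{31} = -1, m_{41} = 4, m_{32} = 1, m_{42} = -3, m_{43} = -1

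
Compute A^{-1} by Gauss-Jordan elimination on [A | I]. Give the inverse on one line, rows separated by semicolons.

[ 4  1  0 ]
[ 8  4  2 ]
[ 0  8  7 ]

Gauss-Jordan on [A | I]:
R1 <- (1/4)*R1:  [   1  1/4    0  |  1/4    0    0 ]
R2 <- R2 - (8)*R1:  [  0   2   2  |  -2   1   0 ]
R2 <- (1/2)*R2:  [   0    1    1  |   -1  1/2    0 ]
R1 <- R1 - (1/4)*R2:  [    1     0  -1/4  |   1/2  -1/8     0 ]
R3 <- R3 - (8)*R2:  [  0   0  -1  |   8  -4   1 ]
R3 <- (1/-1)*R3:  [  0   0   1  |  -8   4  -1 ]
R1 <- R1 - (-1/4)*R3:  [    1     0     0  |  -3/2   7/8  -1/4 ]
R2 <- R2 - (1)*R3:  [    0     1     0  |     7  -7/2     1 ]
Right block of [I | A^{-1}] is the inverse:
[ -3/2   7/8  -1/4 ]
[    7  -7/2     1 ]
[   -8     4    -1 ]

inverse = [-3/2 7/8 -1/4; 7 -7/2 1; -8 4 -1]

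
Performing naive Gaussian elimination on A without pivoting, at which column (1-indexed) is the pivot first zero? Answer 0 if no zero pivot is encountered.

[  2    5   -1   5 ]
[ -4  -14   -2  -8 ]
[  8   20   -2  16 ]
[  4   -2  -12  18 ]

first zero-pivot column = 0

Naive forward elimination:
R2 <- R2 - (-2)*R1:  [  0  -4  -4   2 ]
R3 <- R3 - (4)*R1:  [  0   0   2  -4 ]
R4 <- R4 - (2)*R1:  [   0  -12  -10    8 ]
R4 <- R4 - (3)*R2:  [ 0  0  2  2 ]
R4 <- R4 - (1)*R3:  [ 0  0  0  6 ]
All pivots nonzero; naive elimination completes without hitting a zero pivot.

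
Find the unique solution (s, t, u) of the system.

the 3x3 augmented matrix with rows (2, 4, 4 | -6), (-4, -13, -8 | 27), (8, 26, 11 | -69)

(-3, -3, 3)

Forward elimination on [A|b]:
R2 <- R2 - (-2)*R1:  [  0  -5   0  15 ]
R3 <- R3 - (4)*R1:  [   0   10   -5  -45 ]
R3 <- R3 - (-2)*R2:  [   0    0   -5  -15 ]
Row echelon form:
[ 2   4   4  |   -6 ]
[ 0  -5   0  |   15 ]
[ 0   0  -5  |  -15 ]
Back-substitution:
u = (-15) / -5 = 3
t = (15) / -5 = -3
s = (-6 - (4)*(-3) - (4)*(3)) / 2 = -3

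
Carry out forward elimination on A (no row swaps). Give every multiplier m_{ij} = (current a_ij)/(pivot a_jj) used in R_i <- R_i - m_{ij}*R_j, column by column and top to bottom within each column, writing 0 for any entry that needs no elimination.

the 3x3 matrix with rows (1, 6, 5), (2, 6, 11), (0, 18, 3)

Forward elimination:
R2 <- R2 - (2)*R1:  [  0  -6   1 ]
R3: entry in column 1 is already 0 -> m_{31} = 0 (no row operation needed)
R3 <- R3 - (-3)*R2:  [ 0  0  6 ]
Multipliers (in order of application): m_{21} = 2, m_{31} = 0, m_{32} = -3

multipliers: 2, 0, -3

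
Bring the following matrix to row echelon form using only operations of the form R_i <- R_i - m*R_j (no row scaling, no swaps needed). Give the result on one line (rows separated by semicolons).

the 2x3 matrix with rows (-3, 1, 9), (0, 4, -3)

Forward elimination:
Row echelon form:
[ -3  1   9 ]
[  0  4  -3 ]

REF = [-3 1 9; 0 4 -3]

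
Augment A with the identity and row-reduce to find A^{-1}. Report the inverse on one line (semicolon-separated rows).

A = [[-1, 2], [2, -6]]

Gauss-Jordan on [A | I]:
R1 <- (1/-1)*R1:  [  1  -2  |  -1   0 ]
R2 <- R2 - (2)*R1:  [  0  -2  |   2   1 ]
R2 <- (1/-2)*R2:  [    0     1  |    -1  -1/2 ]
R1 <- R1 - (-2)*R2:  [  1   0  |  -3  -1 ]
Right block of [I | A^{-1}] is the inverse:
[ -3    -1 ]
[ -1  -1/2 ]

inverse = [-3 -1; -1 -1/2]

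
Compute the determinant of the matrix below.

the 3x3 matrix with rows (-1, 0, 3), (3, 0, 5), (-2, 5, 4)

det(A) = 70

Forward elimination:
R2 <- R2 - (-3)*R1:  [  0   0  14 ]
R3 <- R3 - (2)*R1:  [  0   5  -2 ]
R2 <-> R3   (pivot in column 2 was zero)
[ -1  0   3 ]
[  0  5  -2 ]
[  0  0  14 ]
Upper-triangular form:
[ -1  0   3 ]
[  0  5  -2 ]
[  0  0  14 ]
det(A) = (-1)^1 * (-1) * (5) * (14) = 70  (1 row swap -> sign -1)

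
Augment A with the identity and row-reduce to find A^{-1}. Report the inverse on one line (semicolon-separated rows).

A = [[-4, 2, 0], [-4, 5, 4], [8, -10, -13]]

inverse = [-5/12 13/30 2/15; -1/3 13/15 4/15; 0 -2/5 -1/5]

Gauss-Jordan on [A | I]:
R1 <- (1/-4)*R1:  [    1  -1/2     0  |  -1/4     0     0 ]
R2 <- R2 - (-4)*R1:  [  0   3   4  |  -1   1   0 ]
R3 <- R3 - (8)*R1:  [   0   -6  -13  |    2    0    1 ]
R2 <- (1/3)*R2:  [    0     1   4/3  |  -1/3   1/3     0 ]
R1 <- R1 - (-1/2)*R2:  [     1      0    2/3  |  -5/12    1/6      0 ]
R3 <- R3 - (-6)*R2:  [  0   0  -5  |   0   2   1 ]
R3 <- (1/-5)*R3:  [    0     0     1  |     0  -2/5  -1/5 ]
R1 <- R1 - (2/3)*R3:  [     1      0      0  |  -5/12  13/30   2/15 ]
R2 <- R2 - (4/3)*R3:  [     0      1      0  |   -1/3  13/15   4/15 ]
Right block of [I | A^{-1}] is the inverse:
[ -5/12  13/30  2/15 ]
[  -1/3  13/15  4/15 ]
[     0   -2/5  -1/5 ]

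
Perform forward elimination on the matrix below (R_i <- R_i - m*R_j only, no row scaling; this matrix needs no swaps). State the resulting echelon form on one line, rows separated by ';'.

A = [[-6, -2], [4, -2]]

Forward elimination:
R2 <- R2 - (-2/3)*R1:  [     0  -10/3 ]
Row echelon form:
[ -6     -2 ]
[  0  -10/3 ]

REF = [-6 -2; 0 -10/3]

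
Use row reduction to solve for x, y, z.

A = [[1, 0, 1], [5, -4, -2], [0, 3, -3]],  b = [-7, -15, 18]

Forward elimination on [A|b]:
R2 <- R2 - (5)*R1:  [  0  -4  -7  20 ]
R3 <- R3 - (-3/4)*R2:  [     0      0  -33/4     33 ]
Row echelon form:
[ 1   0      1  |  -7 ]
[ 0  -4     -7  |  20 ]
[ 0   0  -33/4  |  33 ]
Back-substitution:
z = (33) / (-33/4) = -4
y = (20 - (-7)*(-4)) / -4 = 2
x = (-7 - (1)*(-4)) / 1 = -3

(-3, 2, -4)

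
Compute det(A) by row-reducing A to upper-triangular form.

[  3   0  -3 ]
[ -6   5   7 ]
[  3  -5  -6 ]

Forward elimination:
R2 <- R2 - (-2)*R1:  [ 0  5  1 ]
R3 <- R3 - (1)*R1:  [  0  -5  -3 ]
R3 <- R3 - (-1)*R2:  [  0   0  -2 ]
Upper-triangular form:
[ 3  0  -3 ]
[ 0  5   1 ]
[ 0  0  -2 ]
det(A) = (-1)^0 * (3) * (5) * (-2) = -30  (0 row swaps -> sign +1)

det(A) = -30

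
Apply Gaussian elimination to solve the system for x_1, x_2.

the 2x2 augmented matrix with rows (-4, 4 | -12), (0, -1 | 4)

(-1, -4)

Forward elimination on [A|b]:
Row echelon form:
[ -4   4  |  -12 ]
[  0  -1  |    4 ]
Back-substitution:
x_2 = (4) / -1 = -4
x_1 = (-12 - (4)*(-4)) / -4 = -1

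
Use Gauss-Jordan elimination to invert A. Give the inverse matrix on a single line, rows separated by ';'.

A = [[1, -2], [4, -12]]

Gauss-Jordan on [A | I]:
R2 <- R2 - (4)*R1:  [  0  -4  |  -4   1 ]
R2 <- (1/-4)*R2:  [    0     1  |     1  -1/4 ]
R1 <- R1 - (-2)*R2:  [    1     0  |     3  -1/2 ]
Right block of [I | A^{-1}] is the inverse:
[ 3  -1/2 ]
[ 1  -1/4 ]

inverse = [3 -1/2; 1 -1/4]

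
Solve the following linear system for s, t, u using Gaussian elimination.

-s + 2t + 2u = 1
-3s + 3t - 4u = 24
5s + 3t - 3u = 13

Forward elimination on [A|b]:
R2 <- R2 - (3)*R1:  [   0   -3  -10   21 ]
R3 <- R3 - (-5)*R1:  [  0  13   7  18 ]
R3 <- R3 - (-13/3)*R2:  [      0       0  -109/3     109 ]
Row echelon form:
[ -1   2       2  |    1 ]
[  0  -3     -10  |   21 ]
[  0   0  -109/3  |  109 ]
Back-substitution:
u = (109) / (-109/3) = -3
t = (21 - (-10)*(-3)) / -3 = 3
s = (1 - (2)*(3) - (2)*(-3)) / -1 = -1

(-1, 3, -3)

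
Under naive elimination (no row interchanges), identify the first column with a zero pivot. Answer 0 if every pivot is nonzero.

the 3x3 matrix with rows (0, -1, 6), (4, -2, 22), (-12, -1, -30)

first zero-pivot column = 1

Naive forward elimination:
Pivot entry (1,1) is zero but row 2 has 4 in column 1 -> naive elimination stops; a row interchange (e.g. R1 <-> R2) would be required here.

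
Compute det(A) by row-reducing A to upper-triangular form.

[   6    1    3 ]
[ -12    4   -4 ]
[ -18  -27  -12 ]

Forward elimination:
R2 <- R2 - (-2)*R1:  [ 0  6  2 ]
R3 <- R3 - (-3)*R1:  [   0  -24   -3 ]
R3 <- R3 - (-4)*R2:  [ 0  0  5 ]
Upper-triangular form:
[ 6  1  3 ]
[ 0  6  2 ]
[ 0  0  5 ]
det(A) = (-1)^0 * (6) * (6) * (5) = 180  (0 row swaps -> sign +1)

det(A) = 180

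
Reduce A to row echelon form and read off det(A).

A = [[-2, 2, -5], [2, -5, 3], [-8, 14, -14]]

det(A) = 12

Forward elimination:
R2 <- R2 - (-1)*R1:  [  0  -3  -2 ]
R3 <- R3 - (4)*R1:  [ 0  6  6 ]
R3 <- R3 - (-2)*R2:  [ 0  0  2 ]
Upper-triangular form:
[ -2   2  -5 ]
[  0  -3  -2 ]
[  0   0   2 ]
det(A) = (-1)^0 * (-2) * (-3) * (2) = 12  (0 row swaps -> sign +1)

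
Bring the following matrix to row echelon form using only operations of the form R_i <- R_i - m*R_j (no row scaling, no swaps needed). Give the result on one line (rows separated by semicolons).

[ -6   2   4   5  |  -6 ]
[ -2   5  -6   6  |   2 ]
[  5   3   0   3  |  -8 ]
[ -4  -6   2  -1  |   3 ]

REF = [-6 2 4 5 -6; 0 13/3 -22/3 13/3 4; 0 0 146/13 5/2 -225/13; 0 0 0 863/146 -466/73]

Forward elimination:
R2 <- R2 - (1/3)*R1:  [     0   13/3  -22/3   13/3      4 ]
R3 <- R3 - (-5/6)*R1:  [    0  14/3  10/3  43/6   -13 ]
R4 <- R4 - (2/3)*R1:  [     0  -22/3   -2/3  -13/3      7 ]
R3 <- R3 - (14/13)*R2:  [       0        0   146/13      5/2  -225/13 ]
R4 <- R4 - (-22/13)*R2:  [       0        0  -170/13        3   179/13 ]
R4 <- R4 - (-85/73)*R3:  [       0        0        0  863/146  -466/73 ]
Row echelon form:
[ -6     2       4        5  |       -6 ]
[  0  13/3   -22/3     13/3  |        4 ]
[  0     0  146/13      5/2  |  -225/13 ]
[  0     0       0  863/146  |  -466/73 ]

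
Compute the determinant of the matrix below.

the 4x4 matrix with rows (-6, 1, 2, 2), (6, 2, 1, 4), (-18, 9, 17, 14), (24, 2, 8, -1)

det(A) = -270

Forward elimination:
R2 <- R2 - (-1)*R1:  [ 0  3  3  6 ]
R3 <- R3 - (3)*R1:  [  0   6  11   8 ]
R4 <- R4 - (-4)*R1:  [  0   6  16   7 ]
R3 <- R3 - (2)*R2:  [  0   0   5  -4 ]
R4 <- R4 - (2)*R2:  [  0   0  10  -5 ]
R4 <- R4 - (2)*R3:  [ 0  0  0  3 ]
Upper-triangular form:
[ -6  1  2   2 ]
[  0  3  3   6 ]
[  0  0  5  -4 ]
[  0  0  0   3 ]
det(A) = (-1)^0 * (-6) * (3) * (5) * (3) = -270  (0 row swaps -> sign +1)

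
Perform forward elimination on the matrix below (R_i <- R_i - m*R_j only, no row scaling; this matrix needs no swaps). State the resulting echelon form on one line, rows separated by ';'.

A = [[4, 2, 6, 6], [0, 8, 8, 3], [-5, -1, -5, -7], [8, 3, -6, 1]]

Forward elimination:
R3 <- R3 - (-5/4)*R1:  [   0  3/2  5/2  1/2 ]
R4 <- R4 - (2)*R1:  [   0   -1  -18  -11 ]
R3 <- R3 - (3/16)*R2:  [     0      0      1  -1/16 ]
R4 <- R4 - (-1/8)*R2:  [     0      0    -17  -85/8 ]
R4 <- R4 - (-17)*R3:  [       0        0        0  -187/16 ]
Row echelon form:
[ 4  2  6        6 ]
[ 0  8  8        3 ]
[ 0  0  1    -1/16 ]
[ 0  0  0  -187/16 ]

REF = [4 2 6 6; 0 8 8 3; 0 0 1 -1/16; 0 0 0 -187/16]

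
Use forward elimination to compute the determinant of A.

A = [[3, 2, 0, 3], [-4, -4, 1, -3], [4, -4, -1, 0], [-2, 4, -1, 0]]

Forward elimination:
R2 <- R2 - (-4/3)*R1:  [    0  -4/3     1     1 ]
R3 <- R3 - (4/3)*R1:  [     0  -20/3     -1     -4 ]
R4 <- R4 - (-2/3)*R1:  [    0  16/3    -1     2 ]
R3 <- R3 - (5)*R2:  [  0   0  -6  -9 ]
R4 <- R4 - (-4)*R2:  [ 0  0  3  6 ]
R4 <- R4 - (-1/2)*R3:  [   0    0    0  3/2 ]
Upper-triangular form:
[ 3     2   0    3 ]
[ 0  -4/3   1    1 ]
[ 0     0  -6   -9 ]
[ 0     0   0  3/2 ]
det(A) = (-1)^0 * (3) * (-4/3) * (-6) * (3/2) = 36  (0 row swaps -> sign +1)

det(A) = 36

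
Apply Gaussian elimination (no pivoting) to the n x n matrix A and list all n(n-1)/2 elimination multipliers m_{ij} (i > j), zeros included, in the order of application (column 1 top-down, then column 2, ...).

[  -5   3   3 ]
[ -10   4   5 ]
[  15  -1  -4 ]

multipliers: 2, -3, -4

Forward elimination:
R2 <- R2 - (2)*R1:  [  0  -2  -1 ]
R3 <- R3 - (-3)*R1:  [ 0  8  5 ]
R3 <- R3 - (-4)*R2:  [ 0  0  1 ]
Multipliers (in order of application): m_{21} = 2, m_{31} = -3, m_{32} = -4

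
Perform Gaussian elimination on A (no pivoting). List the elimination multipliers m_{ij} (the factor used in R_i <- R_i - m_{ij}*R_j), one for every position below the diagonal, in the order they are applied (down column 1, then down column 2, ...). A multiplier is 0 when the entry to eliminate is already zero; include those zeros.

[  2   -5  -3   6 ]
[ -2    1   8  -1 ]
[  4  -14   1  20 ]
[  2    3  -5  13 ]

Forward elimination:
R2 <- R2 - (-1)*R1:  [  0  -4   5   5 ]
R3 <- R3 - (2)*R1:  [  0  -4   7   8 ]
R4 <- R4 - (1)*R1:  [  0   8  -2   7 ]
R3 <- R3 - (1)*R2:  [ 0  0  2  3 ]
R4 <- R4 - (-2)*R2:  [  0   0   8  17 ]
R4 <- R4 - (4)*R3:  [ 0  0  0  5 ]
Multipliers (in order of application): m_{21} = -1, m_{31} = 2, m_{41} = 1, m_{32} = 1, m_{42} = -2, m_{43} = 4

multipliers: -1, 2, 1, 1, -2, 4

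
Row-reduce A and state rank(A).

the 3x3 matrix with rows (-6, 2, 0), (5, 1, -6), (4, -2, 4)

Row reduction:
R2 <- R2 - (-5/6)*R1:  [   0  8/3   -6 ]
R3 <- R3 - (-2/3)*R1:  [    0  -2/3     4 ]
R3 <- R3 - (-1/4)*R2:  [   0    0  5/2 ]
Row echelon form:
[ -6    2    0 ]
[  0  8/3   -6 ]
[  0    0  5/2 ]
Nonzero rows / pivot columns: 3

rank(A) = 3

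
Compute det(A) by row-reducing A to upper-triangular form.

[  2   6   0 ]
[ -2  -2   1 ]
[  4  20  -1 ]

det(A) = -24

Forward elimination:
R2 <- R2 - (-1)*R1:  [ 0  4  1 ]
R3 <- R3 - (2)*R1:  [  0   8  -1 ]
R3 <- R3 - (2)*R2:  [  0   0  -3 ]
Upper-triangular form:
[ 2  6   0 ]
[ 0  4   1 ]
[ 0  0  -3 ]
det(A) = (-1)^0 * (2) * (4) * (-3) = -24  (0 row swaps -> sign +1)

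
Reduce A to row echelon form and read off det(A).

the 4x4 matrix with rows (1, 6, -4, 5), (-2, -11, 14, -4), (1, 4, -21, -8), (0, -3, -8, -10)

det(A) = -30

Forward elimination:
R2 <- R2 - (-2)*R1:  [ 0  1  6  6 ]
R3 <- R3 - (1)*R1:  [   0   -2  -17  -13 ]
R3 <- R3 - (-2)*R2:  [  0   0  -5  -1 ]
R4 <- R4 - (-3)*R2:  [  0   0  10   8 ]
R4 <- R4 - (-2)*R3:  [ 0  0  0  6 ]
Upper-triangular form:
[ 1  6  -4   5 ]
[ 0  1   6   6 ]
[ 0  0  -5  -1 ]
[ 0  0   0   6 ]
det(A) = (-1)^0 * (1) * (1) * (-5) * (6) = -30  (0 row swaps -> sign +1)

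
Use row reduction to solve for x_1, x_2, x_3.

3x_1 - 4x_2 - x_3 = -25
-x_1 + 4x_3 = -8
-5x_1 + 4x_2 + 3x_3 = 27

(-4, 4, -3)

Forward elimination on [A|b]:
R2 <- R2 - (-1/3)*R1:  [     0   -4/3   11/3  -49/3 ]
R3 <- R3 - (-5/3)*R1:  [     0   -8/3    4/3  -44/3 ]
R3 <- R3 - (2)*R2:  [  0   0  -6  18 ]
Row echelon form:
[ 3    -4    -1  |    -25 ]
[ 0  -4/3  11/3  |  -49/3 ]
[ 0     0    -6  |     18 ]
Back-substitution:
x_3 = (18) / -6 = -3
x_2 = (-49/3 - (11/3)*(-3)) / (-4/3) = 4
x_1 = (-25 - (-4)*(4) - (-1)*(-3)) / 3 = -4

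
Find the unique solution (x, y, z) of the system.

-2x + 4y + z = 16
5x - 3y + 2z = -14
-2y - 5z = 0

(1, 5, -2)

Forward elimination on [A|b]:
R2 <- R2 - (-5/2)*R1:  [   0    7  9/2   26 ]
R3 <- R3 - (-2/7)*R2:  [     0      0  -26/7   52/7 ]
Row echelon form:
[ -2  4      1  |    16 ]
[  0  7    9/2  |    26 ]
[  0  0  -26/7  |  52/7 ]
Back-substitution:
z = (52/7) / (-26/7) = -2
y = (26 - (9/2)*(-2)) / 7 = 5
x = (16 - (4)*(5) - (1)*(-2)) / -2 = 1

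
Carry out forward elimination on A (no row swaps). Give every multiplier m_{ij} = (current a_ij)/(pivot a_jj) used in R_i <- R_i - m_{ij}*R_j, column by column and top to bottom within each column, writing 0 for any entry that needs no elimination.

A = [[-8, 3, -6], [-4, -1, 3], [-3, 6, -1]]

Forward elimination:
R2 <- R2 - (1/2)*R1:  [    0  -5/2     6 ]
R3 <- R3 - (3/8)*R1:  [    0  39/8   5/4 ]
R3 <- R3 - (-39/20)*R2:  [      0       0  259/20 ]
Multipliers (in order of application): m_{21} = 1/2, m_{31} = 3/8, m_{32} = -39/20

multipliers: 1/2, 3/8, -39/20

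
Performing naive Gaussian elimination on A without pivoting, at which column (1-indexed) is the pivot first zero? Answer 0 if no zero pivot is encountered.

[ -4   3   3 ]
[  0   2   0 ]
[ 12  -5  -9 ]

Naive forward elimination:
R3 <- R3 - (-3)*R1:  [ 0  4  0 ]
R3 <- R3 - (2)*R2:  [ 0  0  0 ]
Matrix at this point:
[ -4  3  3 ]
[  0  2  0 ]
[  0  0  0 ]
Pivot entry (3,3) in the last row is zero and there are no rows below to swap with -> zero pivot in column 3 (A is singular).

first zero-pivot column = 3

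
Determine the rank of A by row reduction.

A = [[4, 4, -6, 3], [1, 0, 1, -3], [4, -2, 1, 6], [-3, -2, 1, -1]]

Row reduction:
R2 <- R2 - (1/4)*R1:  [     0     -1    5/2  -15/4 ]
R3 <- R3 - (1)*R1:  [  0  -6   7   3 ]
R4 <- R4 - (-3/4)*R1:  [    0     1  -7/2   5/4 ]
R3 <- R3 - (6)*R2:  [    0     0    -8  51/2 ]
R4 <- R4 - (-1)*R2:  [    0     0    -1  -5/2 ]
R4 <- R4 - (1/8)*R3:  [      0       0       0  -91/16 ]
Row echelon form:
[ 4   4   -6       3 ]
[ 0  -1  5/2   -15/4 ]
[ 0   0   -8    51/2 ]
[ 0   0    0  -91/16 ]
Nonzero rows / pivot columns: 4

rank(A) = 4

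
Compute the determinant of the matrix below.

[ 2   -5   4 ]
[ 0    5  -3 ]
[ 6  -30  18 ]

det(A) = -30

Forward elimination:
R3 <- R3 - (3)*R1:  [   0  -15    6 ]
R3 <- R3 - (-3)*R2:  [  0   0  -3 ]
Upper-triangular form:
[ 2  -5   4 ]
[ 0   5  -3 ]
[ 0   0  -3 ]
det(A) = (-1)^0 * (2) * (5) * (-3) = -30  (0 row swaps -> sign +1)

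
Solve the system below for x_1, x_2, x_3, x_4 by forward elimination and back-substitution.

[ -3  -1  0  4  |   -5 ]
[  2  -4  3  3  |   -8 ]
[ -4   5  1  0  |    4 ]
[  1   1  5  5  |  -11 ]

(-1, 0, 0, -2)

Forward elimination on [A|b]:
R2 <- R2 - (-2/3)*R1:  [     0  -14/3      3   17/3  -34/3 ]
R3 <- R3 - (4/3)*R1:  [     0   19/3      1  -16/3   32/3 ]
R4 <- R4 - (-1/3)*R1:  [     0    2/3      5   19/3  -38/3 ]
R3 <- R3 - (-19/14)*R2:  [     0      0  71/14  33/14  -33/7 ]
R4 <- R4 - (-1/7)*R2:  [      0       0    38/7    50/7  -100/7 ]
R4 <- R4 - (76/71)*R3:  [       0        0        0   328/71  -656/71 ]
Row echelon form:
[ -3     -1      0       4  |       -5 ]
[  0  -14/3      3    17/3  |    -34/3 ]
[  0      0  71/14   33/14  |    -33/7 ]
[  0      0      0  328/71  |  -656/71 ]
Back-substitution:
x_4 = (-656/71) / (328/71) = -2
x_3 = (-33/7 - (33/14)*(-2)) / (71/14) = 0
x_2 = (-34/3 - (3)*(0) - (17/3)*(-2)) / (-14/3) = 0
x_1 = (-5 - (-1)*(0) - (4)*(-2)) / -3 = -1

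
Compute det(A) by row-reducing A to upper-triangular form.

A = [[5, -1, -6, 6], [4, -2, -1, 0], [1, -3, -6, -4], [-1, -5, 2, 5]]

det(A) = 1650

Forward elimination:
R2 <- R2 - (4/5)*R1:  [     0   -6/5   19/5  -24/5 ]
R3 <- R3 - (1/5)*R1:  [     0  -14/5  -24/5  -26/5 ]
R4 <- R4 - (-1/5)*R1:  [     0  -26/5    4/5   31/5 ]
R3 <- R3 - (7/3)*R2:  [     0      0  -41/3      6 ]
R4 <- R4 - (13/3)*R2:  [     0      0  -47/3     27 ]
R4 <- R4 - (47/41)*R3:  [      0       0       0  825/41 ]
Upper-triangular form:
[ 5    -1     -6       6 ]
[ 0  -6/5   19/5   -24/5 ]
[ 0     0  -41/3       6 ]
[ 0     0      0  825/41 ]
det(A) = (-1)^0 * (5) * (-6/5) * (-41/3) * (825/41) = 1650  (0 row swaps -> sign +1)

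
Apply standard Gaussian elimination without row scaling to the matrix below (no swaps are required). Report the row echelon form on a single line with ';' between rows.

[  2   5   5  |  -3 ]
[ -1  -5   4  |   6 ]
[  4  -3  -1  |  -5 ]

Forward elimination:
R2 <- R2 - (-1/2)*R1:  [    0  -5/2  13/2   9/2 ]
R3 <- R3 - (2)*R1:  [   0  -13  -11    1 ]
R3 <- R3 - (26/5)*R2:  [      0       0  -224/5  -112/5 ]
Row echelon form:
[ 2     5       5  |      -3 ]
[ 0  -5/2    13/2  |     9/2 ]
[ 0     0  -224/5  |  -112/5 ]

REF = [2 5 5 -3; 0 -5/2 13/2 9/2; 0 0 -224/5 -112/5]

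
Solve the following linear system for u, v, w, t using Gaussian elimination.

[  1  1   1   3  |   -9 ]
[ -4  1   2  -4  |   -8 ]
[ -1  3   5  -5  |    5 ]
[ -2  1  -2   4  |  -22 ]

(5, 0, -2, -4)

Forward elimination on [A|b]:
R2 <- R2 - (-4)*R1:  [   0    5    6    8  -44 ]
R3 <- R3 - (-1)*R1:  [  0   4   6  -2  -4 ]
R4 <- R4 - (-2)*R1:  [   0    3    0   10  -40 ]
R3 <- R3 - (4/5)*R2:  [     0      0    6/5  -42/5  156/5 ]
R4 <- R4 - (3/5)*R2:  [     0      0  -18/5   26/5  -68/5 ]
R4 <- R4 - (-3)*R3:  [   0    0    0  -20   80 ]
Row echelon form:
[ 1  1    1      3  |     -9 ]
[ 0  5    6      8  |    -44 ]
[ 0  0  6/5  -42/5  |  156/5 ]
[ 0  0    0    -20  |     80 ]
Back-substitution:
t = (80) / -20 = -4
w = (156/5 - (-42/5)*(-4)) / (6/5) = -2
v = (-44 - (6)*(-2) - (8)*(-4)) / 5 = 0
u = (-9 - (1)*(0) - (1)*(-2) - (3)*(-4)) / 1 = 5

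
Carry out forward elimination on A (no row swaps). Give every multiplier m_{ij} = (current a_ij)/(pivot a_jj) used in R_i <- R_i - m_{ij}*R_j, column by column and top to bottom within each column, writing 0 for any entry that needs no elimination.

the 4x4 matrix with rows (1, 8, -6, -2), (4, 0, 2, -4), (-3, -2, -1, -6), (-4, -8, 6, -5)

multipliers: 4, -3, -4, -11/16, -3/4, -4/3

Forward elimination:
R2 <- R2 - (4)*R1:  [   0  -32   26    4 ]
R3 <- R3 - (-3)*R1:  [   0   22  -19  -12 ]
R4 <- R4 - (-4)*R1:  [   0   24  -18  -13 ]
R3 <- R3 - (-11/16)*R2:  [     0      0   -9/8  -37/4 ]
R4 <- R4 - (-3/4)*R2:  [   0    0  3/2  -10 ]
R4 <- R4 - (-4/3)*R3:  [     0      0      0  -67/3 ]
Multipliers (in order of application): m_{21} = 4, m_{31} = -3, m_{41} = -4, m_{32} = -11/16, m_{42} = -3/4, m_{43} = -4/3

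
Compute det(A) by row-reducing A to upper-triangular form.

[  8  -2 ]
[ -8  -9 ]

Forward elimination:
R2 <- R2 - (-1)*R1:  [   0  -11 ]
Upper-triangular form:
[ 8   -2 ]
[ 0  -11 ]
det(A) = (-1)^0 * (8) * (-11) = -88  (0 row swaps -> sign +1)

det(A) = -88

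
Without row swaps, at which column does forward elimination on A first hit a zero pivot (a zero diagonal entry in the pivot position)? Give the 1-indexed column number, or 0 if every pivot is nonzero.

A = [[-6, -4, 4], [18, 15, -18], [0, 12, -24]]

Naive forward elimination:
R2 <- R2 - (-3)*R1:  [  0   3  -6 ]
R3 <- R3 - (4)*R2:  [ 0  0  0 ]
Matrix at this point:
[ -6  -4   4 ]
[  0   3  -6 ]
[  0   0   0 ]
Pivot entry (3,3) in the last row is zero and there are no rows below to swap with -> zero pivot in column 3 (A is singular).

first zero-pivot column = 3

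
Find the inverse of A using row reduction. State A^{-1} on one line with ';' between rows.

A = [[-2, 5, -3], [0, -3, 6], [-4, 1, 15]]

inverse = [-17/6 -13/3 7/6; -4/3 -7/3 2/3; -2/3 -1 1/3]

Gauss-Jordan on [A | I]:
R1 <- (1/-2)*R1:  [    1  -5/2   3/2  |  -1/2     0     0 ]
R3 <- R3 - (-4)*R1:  [  0  -9  21  |  -2   0   1 ]
R2 <- (1/-3)*R2:  [    0     1    -2  |     0  -1/3     0 ]
R1 <- R1 - (-5/2)*R2:  [    1     0  -7/2  |  -1/2  -5/6     0 ]
R3 <- R3 - (-9)*R2:  [  0   0   3  |  -2  -3   1 ]
R3 <- (1/3)*R3:  [    0     0     1  |  -2/3    -1   1/3 ]
R1 <- R1 - (-7/2)*R3:  [     1      0      0  |  -17/6  -13/3    7/6 ]
R2 <- R2 - (-2)*R3:  [    0     1     0  |  -4/3  -7/3   2/3 ]
Right block of [I | A^{-1}] is the inverse:
[ -17/6  -13/3  7/6 ]
[  -4/3   -7/3  2/3 ]
[  -2/3     -1  1/3 ]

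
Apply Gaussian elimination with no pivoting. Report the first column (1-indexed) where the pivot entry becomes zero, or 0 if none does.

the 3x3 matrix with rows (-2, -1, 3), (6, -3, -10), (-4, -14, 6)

first zero-pivot column = 0

Naive forward elimination:
R2 <- R2 - (-3)*R1:  [  0  -6  -1 ]
R3 <- R3 - (2)*R1:  [   0  -12    0 ]
R3 <- R3 - (2)*R2:  [ 0  0  2 ]
All pivots nonzero; naive elimination completes without hitting a zero pivot.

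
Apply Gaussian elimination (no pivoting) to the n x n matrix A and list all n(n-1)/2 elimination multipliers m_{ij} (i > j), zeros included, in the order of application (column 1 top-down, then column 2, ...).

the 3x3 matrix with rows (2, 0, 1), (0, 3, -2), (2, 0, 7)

Forward elimination:
R2: entry in column 1 is already 0 -> m_{21} = 0 (no row operation needed)
R3 <- R3 - (1)*R1:  [ 0  0  6 ]
R3: entry in column 2 is already 0 -> m_{32} = 0 (no row operation needed)
Multipliers (in order of application): m_{21} = 0, m_{31} = 1, m_{32} = 0

multipliers: 0, 1, 0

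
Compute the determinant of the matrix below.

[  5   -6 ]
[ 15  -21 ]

det(A) = -15

Forward elimination:
R2 <- R2 - (3)*R1:  [  0  -3 ]
Upper-triangular form:
[ 5  -6 ]
[ 0  -3 ]
det(A) = (-1)^0 * (5) * (-3) = -15  (0 row swaps -> sign +1)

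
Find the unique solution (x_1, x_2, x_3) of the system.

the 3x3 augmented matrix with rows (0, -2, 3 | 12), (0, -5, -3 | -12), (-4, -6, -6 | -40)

(4, 0, 4)

Forward elimination on [A|b]:
R1 <-> R3   (pivot in column 1 was zero)
[ -4  -6  -6  -40 ]
[  0  -5  -3  -12 ]
[  0  -2   3   12 ]
R3 <- R3 - (2/5)*R2:  [    0     0  21/5  84/5 ]
Row echelon form:
[ -4  -6    -6  |   -40 ]
[  0  -5    -3  |   -12 ]
[  0   0  21/5  |  84/5 ]
Back-substitution:
x_3 = (84/5) / (21/5) = 4
x_2 = (-12 - (-3)*(4)) / -5 = 0
x_1 = (-40 - (-6)*(0) - (-6)*(4)) / -4 = 4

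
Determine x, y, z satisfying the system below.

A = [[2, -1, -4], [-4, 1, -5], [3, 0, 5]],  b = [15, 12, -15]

(0, -3, -3)

Forward elimination on [A|b]:
R2 <- R2 - (-2)*R1:  [   0   -1  -13   42 ]
R3 <- R3 - (3/2)*R1:  [     0    3/2     11  -75/2 ]
R3 <- R3 - (-3/2)*R2:  [     0      0  -17/2   51/2 ]
Row echelon form:
[ 2  -1     -4  |    15 ]
[ 0  -1    -13  |    42 ]
[ 0   0  -17/2  |  51/2 ]
Back-substitution:
z = (51/2) / (-17/2) = -3
y = (42 - (-13)*(-3)) / -1 = -3
x = (15 - (-1)*(-3) - (-4)*(-3)) / 2 = 0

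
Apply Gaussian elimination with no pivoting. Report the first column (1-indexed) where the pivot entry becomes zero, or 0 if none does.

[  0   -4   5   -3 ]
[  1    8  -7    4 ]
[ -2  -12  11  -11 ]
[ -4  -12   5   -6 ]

first zero-pivot column = 1

Naive forward elimination:
Pivot entry (1,1) is zero but row 2 has 1 in column 1 -> naive elimination stops; a row interchange (e.g. R1 <-> R2) would be required here.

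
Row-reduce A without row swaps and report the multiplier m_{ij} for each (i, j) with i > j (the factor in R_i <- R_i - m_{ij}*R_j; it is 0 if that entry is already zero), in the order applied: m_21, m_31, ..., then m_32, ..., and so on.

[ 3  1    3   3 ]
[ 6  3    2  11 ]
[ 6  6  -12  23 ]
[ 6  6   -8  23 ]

multipliers: 2, 2, 2, 4, 4, -1

Forward elimination:
R2 <- R2 - (2)*R1:  [  0   1  -4   5 ]
R3 <- R3 - (2)*R1:  [   0    4  -18   17 ]
R4 <- R4 - (2)*R1:  [   0    4  -14   17 ]
R3 <- R3 - (4)*R2:  [  0   0  -2  -3 ]
R4 <- R4 - (4)*R2:  [  0   0   2  -3 ]
R4 <- R4 - (-1)*R3:  [  0   0   0  -6 ]
Multipliers (in order of application): m_{21} = 2, m_{31} = 2, m_{41} = 2, m_{32} = 4, m_{42} = 4, m_{43} = -1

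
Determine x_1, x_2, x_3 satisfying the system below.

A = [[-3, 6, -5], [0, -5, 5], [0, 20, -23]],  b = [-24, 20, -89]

(1, -1, 3)

Forward elimination on [A|b]:
R3 <- R3 - (-4)*R2:  [  0   0  -3  -9 ]
Row echelon form:
[ -3   6  -5  |  -24 ]
[  0  -5   5  |   20 ]
[  0   0  -3  |   -9 ]
Back-substitution:
x_3 = (-9) / -3 = 3
x_2 = (20 - (5)*(3)) / -5 = -1
x_1 = (-24 - (6)*(-1) - (-5)*(3)) / -3 = 1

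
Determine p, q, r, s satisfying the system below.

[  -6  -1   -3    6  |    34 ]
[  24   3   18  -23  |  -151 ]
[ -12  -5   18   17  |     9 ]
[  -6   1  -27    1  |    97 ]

Forward elimination on [A|b]:
R2 <- R2 - (-4)*R1:  [   0   -1    6    1  -15 ]
R3 <- R3 - (2)*R1:  [   0   -3   24    5  -59 ]
R4 <- R4 - (1)*R1:  [   0    2  -24   -5   63 ]
R3 <- R3 - (3)*R2:  [   0    0    6    2  -14 ]
R4 <- R4 - (-2)*R2:  [   0    0  -12   -3   33 ]
R4 <- R4 - (-2)*R3:  [ 0  0  0  1  5 ]
Row echelon form:
[ -6  -1  -3  6  |   34 ]
[  0  -1   6  1  |  -15 ]
[  0   0   6  2  |  -14 ]
[  0   0   0  1  |    5 ]
Back-substitution:
s = (5) / 1 = 5
r = (-14 - (2)*(5)) / 6 = -4
q = (-15 - (6)*(-4) - (1)*(5)) / -1 = -4
p = (34 - (-1)*(-4) - (-3)*(-4) - (6)*(5)) / -6 = 2

(2, -4, -4, 5)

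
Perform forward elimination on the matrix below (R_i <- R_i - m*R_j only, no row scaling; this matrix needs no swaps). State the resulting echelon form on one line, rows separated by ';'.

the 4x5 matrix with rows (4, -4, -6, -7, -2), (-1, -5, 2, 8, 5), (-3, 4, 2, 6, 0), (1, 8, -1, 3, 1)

Forward elimination:
R2 <- R2 - (-1/4)*R1:  [    0    -6   1/2  25/4   9/2 ]
R3 <- R3 - (-3/4)*R1:  [    0     1  -5/2   3/4  -3/2 ]
R4 <- R4 - (1/4)*R1:  [    0     9   1/2  19/4   3/2 ]
R3 <- R3 - (-1/6)*R2:  [      0       0  -29/12   43/24    -3/4 ]
R4 <- R4 - (-3/2)*R2:  [     0      0    5/4  113/8   33/4 ]
R4 <- R4 - (-15/29)*R3:  [      0       0       0  873/58  228/29 ]
Row echelon form:
[ 4  -4      -6      -7      -2 ]
[ 0  -6     1/2    25/4     9/2 ]
[ 0   0  -29/12   43/24    -3/4 ]
[ 0   0       0  873/58  228/29 ]

REF = [4 -4 -6 -7 -2; 0 -6 1/2 25/4 9/2; 0 0 -29/12 43/24 -3/4; 0 0 0 873/58 228/29]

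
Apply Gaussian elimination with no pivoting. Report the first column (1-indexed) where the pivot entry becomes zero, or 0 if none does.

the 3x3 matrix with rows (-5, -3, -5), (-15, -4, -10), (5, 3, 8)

first zero-pivot column = 0

Naive forward elimination:
R2 <- R2 - (3)*R1:  [ 0  5  5 ]
R3 <- R3 - (-1)*R1:  [ 0  0  3 ]
All pivots nonzero; naive elimination completes without hitting a zero pivot.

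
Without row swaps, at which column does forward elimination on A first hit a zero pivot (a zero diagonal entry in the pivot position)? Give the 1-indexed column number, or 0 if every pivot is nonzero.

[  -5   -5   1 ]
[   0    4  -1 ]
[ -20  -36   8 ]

Naive forward elimination:
R3 <- R3 - (4)*R1:  [   0  -16    4 ]
R3 <- R3 - (-4)*R2:  [ 0  0  0 ]
Matrix at this point:
[ -5  -5   1 ]
[  0   4  -1 ]
[  0   0   0 ]
Pivot entry (3,3) in the last row is zero and there are no rows below to swap with -> zero pivot in column 3 (A is singular).

first zero-pivot column = 3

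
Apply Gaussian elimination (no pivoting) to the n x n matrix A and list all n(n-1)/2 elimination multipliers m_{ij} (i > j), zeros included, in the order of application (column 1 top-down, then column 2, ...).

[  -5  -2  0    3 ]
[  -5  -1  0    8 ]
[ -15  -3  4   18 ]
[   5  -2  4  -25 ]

multipliers: 1, 3, -1, 3, -4, 1

Forward elimination:
R2 <- R2 - (1)*R1:  [ 0  1  0  5 ]
R3 <- R3 - (3)*R1:  [ 0  3  4  9 ]
R4 <- R4 - (-1)*R1:  [   0   -4    4  -22 ]
R3 <- R3 - (3)*R2:  [  0   0   4  -6 ]
R4 <- R4 - (-4)*R2:  [  0   0   4  -2 ]
R4 <- R4 - (1)*R3:  [ 0  0  0  4 ]
Multipliers (in order of application): m_{21} = 1, m_{31} = 3, m_{41} = -1, m_{32} = 3, m_{42} = -4, m_{43} = 1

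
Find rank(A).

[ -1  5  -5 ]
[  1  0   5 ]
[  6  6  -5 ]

rank(A) = 3

Row reduction:
R2 <- R2 - (-1)*R1:  [ 0  5  0 ]
R3 <- R3 - (-6)*R1:  [   0   36  -35 ]
R3 <- R3 - (36/5)*R2:  [   0    0  -35 ]
Row echelon form:
[ -1  5   -5 ]
[  0  5    0 ]
[  0  0  -35 ]
Nonzero rows / pivot columns: 3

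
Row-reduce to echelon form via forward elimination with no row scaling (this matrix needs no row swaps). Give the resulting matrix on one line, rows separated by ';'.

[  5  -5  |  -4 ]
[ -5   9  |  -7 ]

Forward elimination:
R2 <- R2 - (-1)*R1:  [   0    4  -11 ]
Row echelon form:
[ 5  -5  |   -4 ]
[ 0   4  |  -11 ]

REF = [5 -5 -4; 0 4 -11]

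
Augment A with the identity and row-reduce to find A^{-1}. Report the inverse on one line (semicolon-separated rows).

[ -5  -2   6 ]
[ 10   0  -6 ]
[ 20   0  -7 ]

Gauss-Jordan on [A | I]:
R1 <- (1/-5)*R1:  [    1   2/5  -6/5  |  -1/5     0     0 ]
R2 <- R2 - (10)*R1:  [  0  -4   6  |   2   1   0 ]
R3 <- R3 - (20)*R1:  [  0  -8  17  |   4   0   1 ]
R2 <- (1/-4)*R2:  [    0     1  -3/2  |  -1/2  -1/4     0 ]
R1 <- R1 - (2/5)*R2:  [    1     0  -3/5  |     0  1/10     0 ]
R3 <- R3 - (-8)*R2:  [  0   0   5  |   0  -2   1 ]
R3 <- (1/5)*R3:  [    0     0     1  |     0  -2/5   1/5 ]
R1 <- R1 - (-3/5)*R3:  [     1      0      0  |      0  -7/50   3/25 ]
R2 <- R2 - (-3/2)*R3:  [      0       1       0  |    -1/2  -17/20    3/10 ]
Right block of [I | A^{-1}] is the inverse:
[    0   -7/50  3/25 ]
[ -1/2  -17/20  3/10 ]
[    0    -2/5   1/5 ]

inverse = [0 -7/50 3/25; -1/2 -17/20 3/10; 0 -2/5 1/5]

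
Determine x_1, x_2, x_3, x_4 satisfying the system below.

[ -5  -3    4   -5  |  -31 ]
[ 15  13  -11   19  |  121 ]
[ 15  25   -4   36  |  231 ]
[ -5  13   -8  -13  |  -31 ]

Forward elimination on [A|b]:
R2 <- R2 - (-3)*R1:  [  0   4   1   4  28 ]
R3 <- R3 - (-3)*R1:  [   0   16    8   21  138 ]
R4 <- R4 - (1)*R1:  [   0   16  -12   -8    0 ]
R3 <- R3 - (4)*R2:  [  0   0   4   5  26 ]
R4 <- R4 - (4)*R2:  [    0     0   -16   -24  -112 ]
R4 <- R4 - (-4)*R3:  [  0   0   0  -4  -8 ]
Row echelon form:
[ -5  -3  4  -5  |  -31 ]
[  0   4  1   4  |   28 ]
[  0   0  4   5  |   26 ]
[  0   0  0  -4  |   -8 ]
Back-substitution:
x_4 = (-8) / -4 = 2
x_3 = (26 - (5)*(2)) / 4 = 4
x_2 = (28 - (1)*(4) - (4)*(2)) / 4 = 4
x_1 = (-31 - (-3)*(4) - (4)*(4) - (-5)*(2)) / -5 = 5

(5, 4, 4, 2)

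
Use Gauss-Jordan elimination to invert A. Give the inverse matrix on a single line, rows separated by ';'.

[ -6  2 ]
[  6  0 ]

inverse = [0 1/6; 1/2 1/2]

Gauss-Jordan on [A | I]:
R1 <- (1/-6)*R1:  [    1  -1/3  |  -1/6     0 ]
R2 <- R2 - (6)*R1:  [ 0  2  |  1  1 ]
R2 <- (1/2)*R2:  [   0    1  |  1/2  1/2 ]
R1 <- R1 - (-1/3)*R2:  [   1    0  |    0  1/6 ]
Right block of [I | A^{-1}] is the inverse:
[   0  1/6 ]
[ 1/2  1/2 ]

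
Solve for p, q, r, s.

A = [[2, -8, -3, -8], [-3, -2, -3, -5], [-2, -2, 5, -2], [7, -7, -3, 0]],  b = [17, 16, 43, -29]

(-4, -2, 5, -3)

Forward elimination on [A|b]:
R2 <- R2 - (-3/2)*R1:  [     0    -14  -15/2    -17   83/2 ]
R3 <- R3 - (-1)*R1:  [   0  -10    2  -10   60 ]
R4 <- R4 - (7/2)*R1:  [      0      21    15/2      28  -177/2 ]
R3 <- R3 - (5/7)*R2:  [      0       0  103/14    15/7  425/14 ]
R4 <- R4 - (-3/2)*R2:  [      0       0   -15/4     5/2  -105/4 ]
R4 <- R4 - (-105/206)*R3:  [         0          0          0    370/103  -1110/103 ]
Row echelon form:
[ 2   -8      -3       -8  |         17 ]
[ 0  -14   -15/2      -17  |       83/2 ]
[ 0    0  103/14     15/7  |     425/14 ]
[ 0    0       0  370/103  |  -1110/103 ]
Back-substitution:
s = (-1110/103) / (370/103) = -3
r = (425/14 - (15/7)*(-3)) / (103/14) = 5
q = (83/2 - (-15/2)*(5) - (-17)*(-3)) / -14 = -2
p = (17 - (-8)*(-2) - (-3)*(5) - (-8)*(-3)) / 2 = -4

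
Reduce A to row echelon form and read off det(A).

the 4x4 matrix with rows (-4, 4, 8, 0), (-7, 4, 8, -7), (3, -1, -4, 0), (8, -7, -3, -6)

Forward elimination:
R2 <- R2 - (7/4)*R1:  [  0  -3  -6  -7 ]
R3 <- R3 - (-3/4)*R1:  [ 0  2  2  0 ]
R4 <- R4 - (-2)*R1:  [  0   1  13  -6 ]
R3 <- R3 - (-2/3)*R2:  [     0      0     -2  -14/3 ]
R4 <- R4 - (-1/3)*R2:  [     0      0     11  -25/3 ]
R4 <- R4 - (-11/2)*R3:  [   0    0    0  -34 ]
Upper-triangular form:
[ -4   4   8      0 ]
[  0  -3  -6     -7 ]
[  0   0  -2  -14/3 ]
[  0   0   0    -34 ]
det(A) = (-1)^0 * (-4) * (-3) * (-2) * (-34) = 816  (0 row swaps -> sign +1)

det(A) = 816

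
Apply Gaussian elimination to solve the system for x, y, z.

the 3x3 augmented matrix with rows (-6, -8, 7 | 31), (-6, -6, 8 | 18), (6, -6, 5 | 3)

(-2, -5, -3)

Forward elimination on [A|b]:
R2 <- R2 - (1)*R1:  [   0    2    1  -13 ]
R3 <- R3 - (-1)*R1:  [   0  -14   12   34 ]
R3 <- R3 - (-7)*R2:  [   0    0   19  -57 ]
Row echelon form:
[ -6  -8   7  |   31 ]
[  0   2   1  |  -13 ]
[  0   0  19  |  -57 ]
Back-substitution:
z = (-57) / 19 = -3
y = (-13 - (1)*(-3)) / 2 = -5
x = (31 - (-8)*(-5) - (7)*(-3)) / -6 = -2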